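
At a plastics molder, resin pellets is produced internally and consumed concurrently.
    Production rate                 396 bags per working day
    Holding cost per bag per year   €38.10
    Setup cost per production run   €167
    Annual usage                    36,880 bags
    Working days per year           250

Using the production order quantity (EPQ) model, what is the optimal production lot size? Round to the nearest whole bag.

Daily demand d = 36,880/250 = 147.520; p = 396; 1 − d/p = 0.62747
EPQ = √(2DS / (H(1 − d/p)))
    = √(2 × 36,880 × 167 / (38.1 × 0.62747)) ≈ 717.81

718 bags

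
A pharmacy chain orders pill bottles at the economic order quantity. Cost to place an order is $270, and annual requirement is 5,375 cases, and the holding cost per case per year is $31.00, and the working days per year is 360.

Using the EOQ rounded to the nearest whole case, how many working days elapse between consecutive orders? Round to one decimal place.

20.5 days

EOQ = √(2DS/H) = √(2 × 5,375 × 270 / 31)
    = √(93,629.03) ≈ 305.99 → Q = 306 cases
Cycle time = (working days × Q)/D = (360 × 306) / 5,375 = 20.495 days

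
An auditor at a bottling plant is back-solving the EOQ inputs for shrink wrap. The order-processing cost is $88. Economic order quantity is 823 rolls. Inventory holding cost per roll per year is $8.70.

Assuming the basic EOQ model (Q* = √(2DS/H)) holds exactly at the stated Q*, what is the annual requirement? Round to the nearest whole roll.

From Q* = √(2DS/H) ⇒ Q*² = 2DS/H.
D = Q²H / (2S) = 823² × 8.7 / (2 × 88) = 33,481.60

33,482 rolls per year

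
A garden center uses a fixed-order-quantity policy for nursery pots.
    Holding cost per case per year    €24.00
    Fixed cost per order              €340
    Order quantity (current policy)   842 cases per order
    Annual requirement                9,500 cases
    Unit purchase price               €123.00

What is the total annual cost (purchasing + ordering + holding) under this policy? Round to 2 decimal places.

€1,182,440.10

Ordering: D/Q × S = 9,500/842 × €340 = €3,836.10
Holding:  Q/2 × H = 842/2 × €24 = €10,104.00
Purchase cost = D·C = 9,500 × 123 = €1,168,500.00
Total = €3,836.10 + €10,104.00 + €1,168,500.00 = €1,182,440.10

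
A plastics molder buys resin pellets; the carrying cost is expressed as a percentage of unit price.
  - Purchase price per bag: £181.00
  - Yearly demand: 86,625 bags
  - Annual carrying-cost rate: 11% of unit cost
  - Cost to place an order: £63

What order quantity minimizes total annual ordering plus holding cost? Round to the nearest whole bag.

Carrying cost H = £181 × 11% = £19.9100/bag/yr
Q* = √(2·D·S / H) = √(2·86,625·63 / 19.91) = √548,204.4 ≈ 740.41

740 bags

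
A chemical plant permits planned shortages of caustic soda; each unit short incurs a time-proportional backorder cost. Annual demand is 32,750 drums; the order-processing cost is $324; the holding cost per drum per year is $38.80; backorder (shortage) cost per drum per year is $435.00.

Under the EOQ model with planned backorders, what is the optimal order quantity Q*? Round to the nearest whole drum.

772 drums

Basic EOQ = √(2·32,750·324/38.8) = 739.567
Backorder adjustment √((H+b)/b) = √((38.8+435)/435) = 1.0436
Q* = 739.567 × 1.0436 ≈ 771.85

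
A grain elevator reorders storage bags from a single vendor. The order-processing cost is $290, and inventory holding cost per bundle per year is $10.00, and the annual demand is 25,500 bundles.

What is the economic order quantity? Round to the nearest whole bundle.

Optimal lot size Q* = (2 × 25,500 × $290 / $10)^½ ≈ 1,216.14

1,216 bundles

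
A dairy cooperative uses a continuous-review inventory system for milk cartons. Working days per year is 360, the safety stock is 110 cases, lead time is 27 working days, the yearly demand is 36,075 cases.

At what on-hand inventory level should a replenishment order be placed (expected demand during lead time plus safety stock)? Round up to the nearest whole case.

2,816 cases

Daily demand d = 36,075 / 360 = 100.208 cases/day
Demand during lead time = 100.208 × 27 = 2,705.62
Reorder point = 2,705.62 + 110 = 2,815.62 → round up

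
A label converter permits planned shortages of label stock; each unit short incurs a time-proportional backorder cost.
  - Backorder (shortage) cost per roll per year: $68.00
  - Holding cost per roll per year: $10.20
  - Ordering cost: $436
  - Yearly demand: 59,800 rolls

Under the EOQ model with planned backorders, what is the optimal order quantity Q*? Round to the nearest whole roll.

Q* = √(2DS/H) · √((H + b)/b)
   = √(2 × 59,800 × 436 / 10.2) · √((10.2 + 68) / 68)
   = 2,261.043 × 1.0724 ≈ 2,424.70

2,425 rolls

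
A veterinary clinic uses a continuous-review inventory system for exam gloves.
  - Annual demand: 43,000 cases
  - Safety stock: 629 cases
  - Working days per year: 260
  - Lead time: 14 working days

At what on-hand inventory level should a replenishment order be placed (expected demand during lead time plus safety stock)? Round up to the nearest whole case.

2,945 cases

Daily demand d = 43,000 / 260 = 165.385 cases/day
Demand during lead time = 165.385 × 14 = 2,315.38
Reorder point = 2,315.38 + 629 = 2,944.38 → round up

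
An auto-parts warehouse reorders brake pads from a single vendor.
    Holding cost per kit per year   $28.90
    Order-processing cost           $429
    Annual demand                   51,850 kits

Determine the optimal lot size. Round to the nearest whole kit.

Q* = √(2·D·S / H) = √(2·51,850·429 / 28.9) = √1,539,352.9 ≈ 1,240.71

1,241 kits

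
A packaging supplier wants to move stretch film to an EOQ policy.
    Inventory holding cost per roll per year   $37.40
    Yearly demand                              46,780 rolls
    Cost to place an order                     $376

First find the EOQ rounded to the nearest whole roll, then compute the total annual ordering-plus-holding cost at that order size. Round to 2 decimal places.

$36,272.28

Q* = √(2·D·S / H) = √(2·46,780·376 / 37.4) = √940,603.2 ≈ 969.85 → Q = 970 rolls
Ordering: D/Q × S = 46,780/970 × $376 = $18,133.28
Holding:  Q/2 × H = 970/2 × $37.4 = $18,139.00
Total = $18,133.28 + $18,139.00 = $36,272.28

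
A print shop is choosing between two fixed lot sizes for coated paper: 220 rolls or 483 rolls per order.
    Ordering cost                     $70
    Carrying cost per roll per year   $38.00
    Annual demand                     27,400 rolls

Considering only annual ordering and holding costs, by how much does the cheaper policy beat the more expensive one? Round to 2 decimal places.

TC(Q) = (D/Q)S + (Q/2)H
TC(220) = (27,400/220)×70 + (220/2)×38 = $12,898.18
TC(483) = (27,400/483)×70 + (483/2)×38 = $13,148.01
Cheaper: Q = 220.  Difference = $249.83

$249.83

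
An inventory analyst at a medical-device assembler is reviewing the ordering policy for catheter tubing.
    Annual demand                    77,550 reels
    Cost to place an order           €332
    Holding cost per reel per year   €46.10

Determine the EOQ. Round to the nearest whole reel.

1,057 reels

EOQ = √(2DS/H) = √(2 × 77,550 × 332 / 46.1)
    = √(1,116,989.15) ≈ 1,056.88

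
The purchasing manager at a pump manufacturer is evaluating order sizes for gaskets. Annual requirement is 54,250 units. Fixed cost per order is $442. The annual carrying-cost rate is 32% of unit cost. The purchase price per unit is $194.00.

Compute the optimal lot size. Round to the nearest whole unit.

Holding cost per unit per year: H = 32% × $194 = $62.0800
Optimal lot size Q* = (2 × 54,250 × $442 / $62.08)^½ ≈ 878.92

879 units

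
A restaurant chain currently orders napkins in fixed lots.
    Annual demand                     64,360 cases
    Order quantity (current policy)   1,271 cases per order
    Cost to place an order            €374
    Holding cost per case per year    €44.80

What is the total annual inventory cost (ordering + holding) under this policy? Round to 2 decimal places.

Annual ordering cost = (D/Q)·S = (64,360/1,271) × 374 = €18,938.35
Annual holding cost  = (Q/2)·H = (1,271/2) × 44.8 = €28,470.40
Total = €18,938.35 + €28,470.40 = €47,408.75

€47,408.75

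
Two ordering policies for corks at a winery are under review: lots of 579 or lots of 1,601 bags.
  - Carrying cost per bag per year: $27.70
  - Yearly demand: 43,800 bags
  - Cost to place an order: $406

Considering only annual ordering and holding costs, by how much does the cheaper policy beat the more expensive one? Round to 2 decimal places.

Annual cost at Q: ordering D·S/Q plus holding Q·H/2.
TC(579) = (43,800/579)×406 + (579/2)×27.7 = $38,732.10
TC(1,601) = (43,800/1,601)×406 + (1,601/2)×27.7 = $33,281.16
Lots of 1,601 are cheaper by $5,450.95.

$5,450.95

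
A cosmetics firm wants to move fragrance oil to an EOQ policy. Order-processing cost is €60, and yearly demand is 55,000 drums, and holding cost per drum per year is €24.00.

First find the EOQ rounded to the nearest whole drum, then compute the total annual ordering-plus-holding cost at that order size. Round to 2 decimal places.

Optimal lot size Q* = (2 × 55,000 × €60 / €24)^½ ≈ 524.40 → Q = 524 drums
Orders/yr = 55,000/524 = 104.962; ordering cost = 104.962 × €60 = €6,297.71
Average inventory = 524/2 = 262; holding cost = 262 × €24 = €6,288.00
Total = €6,297.71 + €6,288.00 = €12,585.71

€12,585.71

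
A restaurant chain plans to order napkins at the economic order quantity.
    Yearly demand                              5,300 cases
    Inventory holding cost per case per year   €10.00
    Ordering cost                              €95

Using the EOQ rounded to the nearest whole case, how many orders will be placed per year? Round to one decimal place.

EOQ = √(2DS/H) = √(2 × 5,300 × 95 / 10)
    = √(100,700.00) ≈ 317.33 → Q = 317
Orders per year = D/Q = 5,300 / 317 = 16.719

16.7 orders per year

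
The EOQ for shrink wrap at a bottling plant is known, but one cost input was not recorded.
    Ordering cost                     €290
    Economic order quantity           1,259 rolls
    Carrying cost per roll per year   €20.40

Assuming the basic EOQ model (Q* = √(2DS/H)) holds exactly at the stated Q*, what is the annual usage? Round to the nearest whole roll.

55,751 rolls per year

From Q* = √(2DS/H) ⇒ Q*² = 2DS/H.
D = Q²H / (2S) = 1,259² × 20.4 / (2 × 290) = 55,751.12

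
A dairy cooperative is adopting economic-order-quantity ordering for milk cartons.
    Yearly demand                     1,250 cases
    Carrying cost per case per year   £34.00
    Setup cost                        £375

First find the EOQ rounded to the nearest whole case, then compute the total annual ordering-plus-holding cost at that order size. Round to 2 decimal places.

2DS/H = 2·1,250·375/34 = 27,573.53
EOQ = √27,573.53 ≈ 166.05 → Q = 166 cases
Ordering: D/Q × S = 1,250/166 × £375 = £2,823.80
Holding:  Q/2 × H = 166/2 × £34 = £2,822.00
Total = £2,823.80 + £2,822.00 = £5,645.80

£5,645.80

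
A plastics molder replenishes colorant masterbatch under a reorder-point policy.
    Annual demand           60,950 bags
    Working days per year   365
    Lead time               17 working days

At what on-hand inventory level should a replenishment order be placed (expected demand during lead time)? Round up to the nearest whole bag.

Daily demand d = 60,950 / 365 = 166.986 bags/day
Demand during lead time = 166.986 × 17 = 2,838.77
Reorder point = 2,838.77 → round up

2,839 bags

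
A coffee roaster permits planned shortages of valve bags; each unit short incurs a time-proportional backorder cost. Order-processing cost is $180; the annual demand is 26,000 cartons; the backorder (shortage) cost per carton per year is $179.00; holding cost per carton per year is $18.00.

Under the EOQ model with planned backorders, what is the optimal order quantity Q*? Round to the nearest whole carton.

756 cartons

Q* = √(2DS/H) · √((H + b)/b)
   = √(2 × 26,000 × 180 / 18) · √((18 + 179) / 179)
   = 721.110 × 1.0491 ≈ 756.50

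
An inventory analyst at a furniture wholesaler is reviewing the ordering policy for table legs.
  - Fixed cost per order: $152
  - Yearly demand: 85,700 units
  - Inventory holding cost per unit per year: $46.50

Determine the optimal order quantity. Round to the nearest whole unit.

2DS/H = 2·85,700·152/46.5 = 560,275.27
EOQ = √560,275.27 ≈ 748.52

749 units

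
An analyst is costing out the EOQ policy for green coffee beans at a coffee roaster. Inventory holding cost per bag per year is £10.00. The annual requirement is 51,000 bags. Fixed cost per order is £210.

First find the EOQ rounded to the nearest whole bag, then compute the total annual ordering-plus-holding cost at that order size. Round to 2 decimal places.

EOQ = √(2DS/H) = √(2 × 51,000 × 210 / 10)
    = √(2,142,000.00) ≈ 1,463.56 → Q = 1,464 bags
Annual ordering cost = (D/Q)·S = (51,000/1,464) × 210 = £7,315.57
Annual holding cost  = (Q/2)·H = (1,464/2) × 10 = £7,320.00
Total = £7,315.57 + £7,320.00 = £14,635.57

£14,635.57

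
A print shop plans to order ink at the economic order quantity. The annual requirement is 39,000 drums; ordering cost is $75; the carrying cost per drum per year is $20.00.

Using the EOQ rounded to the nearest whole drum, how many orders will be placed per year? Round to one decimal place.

2DS/H = 2·39,000·75/20 = 292,500.00
EOQ = √292,500.00 ≈ 540.83 → Q = 541
Orders per year = D/Q = 39,000 / 541 = 72.089

72.1 orders per year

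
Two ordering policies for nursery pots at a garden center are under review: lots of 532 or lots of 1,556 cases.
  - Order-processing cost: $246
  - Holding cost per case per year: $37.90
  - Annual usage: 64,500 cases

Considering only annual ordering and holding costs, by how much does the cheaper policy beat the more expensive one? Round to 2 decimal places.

$223.09

Annual cost at Q: ordering D·S/Q plus holding Q·H/2.
TC(532) = (64,500/532)×246 + (532/2)×37.9 = $39,906.59
TC(1,556) = (64,500/1,556)×246 + (1,556/2)×37.9 = $39,683.50
|ΔTC| = |$39,906.59 − $39,683.50| = $223.09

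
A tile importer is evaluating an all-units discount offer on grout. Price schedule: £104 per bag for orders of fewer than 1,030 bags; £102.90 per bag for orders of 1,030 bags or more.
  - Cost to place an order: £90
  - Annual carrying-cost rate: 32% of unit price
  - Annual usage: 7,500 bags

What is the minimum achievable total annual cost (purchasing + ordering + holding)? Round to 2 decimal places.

£786,702.84

H₁ = 32%×£104 = £33.2800;  H₂ = 32%×£102.90 = £32.9280
EOQ₁ = √(2×7,500×90/33.2800) = 201.41  (< 1,030, feasible at tier 1)
EOQ₂ = √(2×7,500×90/32.9280) = 202.48  (< 1,030 → use Q = 1,030 at tier-2 price)
TC(tier 1 (EOQ₁), Q≈201.4) = £786,702.84
TC(tier 2, Q≈1,030.0) = £789,363.26
Minimum at tier 1 (EOQ₁): £786,702.84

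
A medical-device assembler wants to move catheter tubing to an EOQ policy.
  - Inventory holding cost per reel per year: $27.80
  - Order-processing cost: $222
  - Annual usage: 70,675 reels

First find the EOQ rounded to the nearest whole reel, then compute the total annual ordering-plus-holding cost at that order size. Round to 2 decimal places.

2DS/H = 2·70,675·222/27.8 = 1,128,766.19
EOQ = √1,128,766.19 ≈ 1,062.43 → Q = 1,062 reels
Orders/yr = 70,675/1,062 = 66.549; ordering cost = 66.549 × $222 = $14,773.87
Average inventory = 1,062/2 = 531; holding cost = 531 × $27.8 = $14,761.80
Total = $14,773.87 + $14,761.80 = $29,535.67

$29,535.67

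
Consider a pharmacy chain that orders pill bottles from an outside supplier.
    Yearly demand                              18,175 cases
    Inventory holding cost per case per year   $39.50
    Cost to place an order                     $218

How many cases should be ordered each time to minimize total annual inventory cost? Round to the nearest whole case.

2DS/H = 2·18,175·218/39.5 = 200,615.19
EOQ = √200,615.19 ≈ 447.90

448 cases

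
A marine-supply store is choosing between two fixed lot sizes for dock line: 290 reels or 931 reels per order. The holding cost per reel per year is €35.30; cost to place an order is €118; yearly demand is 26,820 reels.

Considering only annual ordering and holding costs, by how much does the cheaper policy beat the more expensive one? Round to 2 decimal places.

Annual cost at Q: ordering D·S/Q plus holding Q·H/2.
TC(290) = (26,820/290)×118 + (290/2)×35.3 = €16,031.47
TC(931) = (26,820/931)×118 + (931/2)×35.3 = €19,831.46
Cheaper: Q = 290.  Difference = €3,800.00

€3,800.00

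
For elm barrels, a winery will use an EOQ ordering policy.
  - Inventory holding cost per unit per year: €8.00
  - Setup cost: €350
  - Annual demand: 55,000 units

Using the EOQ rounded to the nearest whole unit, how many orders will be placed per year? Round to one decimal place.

25.1 orders per year

Q* = √(2·D·S / H) = √(2·55,000·350 / 8) = √4,812,500.0 ≈ 2,193.74 → Q = 2,194
Orders per year = D/Q = 55,000 / 2,194 = 25.068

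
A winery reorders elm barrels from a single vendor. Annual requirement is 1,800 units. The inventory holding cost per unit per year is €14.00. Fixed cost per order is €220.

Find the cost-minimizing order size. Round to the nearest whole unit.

Q* = √(2·D·S / H) = √(2·1,800·220 / 14) = √56,571.4 ≈ 237.85

238 units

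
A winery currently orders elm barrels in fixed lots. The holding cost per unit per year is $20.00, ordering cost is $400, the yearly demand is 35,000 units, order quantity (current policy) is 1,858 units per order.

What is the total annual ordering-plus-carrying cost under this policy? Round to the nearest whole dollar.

Orders/yr = 35,000/1,858 = 18.837; ordering cost = 18.837 × $400 = $7,534.98
Average inventory = 1,858/2 = 929; holding cost = 929 × $20 = $18,580.00
Total = $7,534.98 + $18,580.00 = $26,114.98

$26,115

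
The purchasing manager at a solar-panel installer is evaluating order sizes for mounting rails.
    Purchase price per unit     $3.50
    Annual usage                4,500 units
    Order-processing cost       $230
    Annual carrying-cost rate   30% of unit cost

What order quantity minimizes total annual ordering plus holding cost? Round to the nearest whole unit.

1,404 units

Carrying cost H = $3.5 × 30% = $1.0500/unit/yr
Optimal lot size Q* = (2 × 4,500 × $230 / $1.05)^½ ≈ 1,404.08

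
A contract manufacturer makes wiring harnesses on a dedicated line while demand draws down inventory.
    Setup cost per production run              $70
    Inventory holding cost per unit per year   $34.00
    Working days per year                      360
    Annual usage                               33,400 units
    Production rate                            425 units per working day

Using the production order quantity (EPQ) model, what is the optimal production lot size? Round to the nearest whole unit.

Daily demand d = 33,400/360 = 92.778; p = 425; 1 − d/p = 0.78170
EPQ = √(2DS / (H(1 − d/p)))
    = √(2 × 33,400 × 70 / (34 × 0.78170)) ≈ 419.45

419 units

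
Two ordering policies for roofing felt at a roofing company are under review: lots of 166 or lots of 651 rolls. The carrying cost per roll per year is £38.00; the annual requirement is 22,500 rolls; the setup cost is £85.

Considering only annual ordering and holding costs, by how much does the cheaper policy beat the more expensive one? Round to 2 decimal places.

£631.70

For each Q, cost = (D/Q)·S + (Q/2)·H.
TC(166) = (22,500/166)×85 + (166/2)×38 = £14,675.08
TC(651) = (22,500/651)×85 + (651/2)×38 = £15,306.79
Lots of 166 are cheaper by £631.70.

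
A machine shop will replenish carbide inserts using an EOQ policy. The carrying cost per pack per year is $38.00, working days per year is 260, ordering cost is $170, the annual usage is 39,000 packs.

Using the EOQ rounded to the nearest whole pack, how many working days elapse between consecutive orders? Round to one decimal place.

EOQ = √(2DS/H) = √(2 × 39,000 × 170 / 38)
    = √(348,947.37) ≈ 590.72 → Q = 591 packs
Cycle time = (working days × Q)/D = (260 × 591) / 39,000 = 3.940 days

3.9 days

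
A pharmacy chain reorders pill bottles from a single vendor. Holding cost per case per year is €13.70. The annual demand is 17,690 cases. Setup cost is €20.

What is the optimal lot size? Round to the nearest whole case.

2DS/H = 2·17,690·20/13.7 = 51,649.64
EOQ = √51,649.64 ≈ 227.27

227 cases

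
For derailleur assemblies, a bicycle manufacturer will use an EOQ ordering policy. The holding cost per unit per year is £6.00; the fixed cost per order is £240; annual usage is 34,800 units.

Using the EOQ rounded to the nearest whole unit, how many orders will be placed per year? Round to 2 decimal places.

2DS/H = 2·34,800·240/6 = 2,784,000.00
EOQ = √2,784,000.00 ≈ 1,668.53 → Q = 1,669
N = D/Q = 34,800/1,669 ≈ 20.851 orders/yr

20.85 orders per year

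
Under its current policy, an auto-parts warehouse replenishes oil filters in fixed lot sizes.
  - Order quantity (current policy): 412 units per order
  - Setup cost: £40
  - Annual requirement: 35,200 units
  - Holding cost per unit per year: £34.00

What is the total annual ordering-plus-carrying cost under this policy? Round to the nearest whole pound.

£10,421

Annual ordering cost = (D/Q)·S = (35,200/412) × 40 = £3,417.48
Annual holding cost  = (Q/2)·H = (412/2) × 34 = £7,004.00
Total = £3,417.48 + £7,004.00 = £10,421.48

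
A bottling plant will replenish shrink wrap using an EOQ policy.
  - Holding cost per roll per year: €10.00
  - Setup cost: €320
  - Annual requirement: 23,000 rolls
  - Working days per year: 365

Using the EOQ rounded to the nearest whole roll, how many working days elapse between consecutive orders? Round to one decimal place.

Q* = √(2·D·S / H) = √(2·23,000·320 / 10) = √1,472,000.0 ≈ 1,213.26 → Q = 1,213 rolls
Days between orders = 365 / (D/Q) = 365 / 18.961 ≈ 19.250

19.2 days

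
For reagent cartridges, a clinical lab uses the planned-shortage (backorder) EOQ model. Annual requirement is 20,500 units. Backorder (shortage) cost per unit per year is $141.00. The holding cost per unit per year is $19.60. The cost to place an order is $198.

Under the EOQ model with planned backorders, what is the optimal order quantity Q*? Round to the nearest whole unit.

Basic EOQ = √(2·20,500·198/19.6) = 643.571
Backorder adjustment √((H+b)/b) = √((19.6+141)/141) = 1.0672
Q* = 643.571 × 1.0672 ≈ 686.85

687 units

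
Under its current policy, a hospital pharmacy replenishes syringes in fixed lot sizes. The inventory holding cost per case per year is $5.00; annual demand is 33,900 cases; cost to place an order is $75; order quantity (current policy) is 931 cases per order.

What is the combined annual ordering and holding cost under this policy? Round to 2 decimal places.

$5,058.43

Ordering: D/Q × S = 33,900/931 × $75 = $2,730.93
Holding:  Q/2 × H = 931/2 × $5 = $2,327.50
Total = $2,730.93 + $2,327.50 = $5,058.43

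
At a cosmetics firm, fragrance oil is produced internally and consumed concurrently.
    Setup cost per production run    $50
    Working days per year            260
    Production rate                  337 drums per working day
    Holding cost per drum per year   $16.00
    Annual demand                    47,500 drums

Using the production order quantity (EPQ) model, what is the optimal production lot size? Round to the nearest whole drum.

Daily demand d = 47,500/260 = 182.692; p = 337; 1 − d/p = 0.45789
EPQ = √(2DS / (H(1 − d/p)))
    = √(2 × 47,500 × 50 / (16 × 0.45789)) ≈ 805.21

805 drums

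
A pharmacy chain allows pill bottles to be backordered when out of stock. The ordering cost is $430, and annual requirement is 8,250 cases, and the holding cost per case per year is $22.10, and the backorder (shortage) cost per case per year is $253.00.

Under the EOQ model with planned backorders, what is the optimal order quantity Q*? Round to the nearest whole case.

Basic EOQ = √(2·8,250·430/22.1) = 566.605
Backorder adjustment √((H+b)/b) = √((22.1+253)/253) = 1.0428
Q* = 566.605 × 1.0428 ≈ 590.83

591 cases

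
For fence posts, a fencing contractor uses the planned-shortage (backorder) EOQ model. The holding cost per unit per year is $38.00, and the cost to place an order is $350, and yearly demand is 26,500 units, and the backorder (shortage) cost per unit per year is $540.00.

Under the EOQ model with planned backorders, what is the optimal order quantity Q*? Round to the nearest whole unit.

Q* = √(2DS/H) · √((H + b)/b)
   = √(2 × 26,500 × 350 / 38) · √((38 + 540) / 540)
   = 698.683 × 1.0346 ≈ 722.85

723 units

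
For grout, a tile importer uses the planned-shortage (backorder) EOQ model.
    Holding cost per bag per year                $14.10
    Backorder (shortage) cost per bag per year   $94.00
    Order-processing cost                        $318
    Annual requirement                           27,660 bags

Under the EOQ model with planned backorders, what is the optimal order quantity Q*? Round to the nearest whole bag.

1,198 bags

Basic EOQ = √(2·27,660·318/14.1) = 1,116.979
Backorder adjustment √((H+b)/b) = √((14.1+94)/94) = 1.0724
Q* = 1,116.979 × 1.0724 ≈ 1,197.83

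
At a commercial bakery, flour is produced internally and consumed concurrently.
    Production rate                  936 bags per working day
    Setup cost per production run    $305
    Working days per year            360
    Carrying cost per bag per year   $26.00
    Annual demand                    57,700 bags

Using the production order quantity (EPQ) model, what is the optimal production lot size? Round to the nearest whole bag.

1,278 bags

Daily demand d = 57,700/360 = 160.278; p = 936; 1 − d/p = 0.82876
EPQ = √(2DS / (H(1 − d/p)))
    = √(2 × 57,700 × 305 / (26 × 0.82876)) ≈ 1,278.06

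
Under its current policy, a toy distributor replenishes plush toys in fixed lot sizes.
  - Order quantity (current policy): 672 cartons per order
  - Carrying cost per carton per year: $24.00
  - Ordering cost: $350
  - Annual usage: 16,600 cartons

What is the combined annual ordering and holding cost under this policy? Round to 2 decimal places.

Orders/yr = 16,600/672 = 24.702; ordering cost = 24.702 × $350 = $8,645.83
Average inventory = 672/2 = 336; holding cost = 336 × $24 = $8,064.00
Total = $8,645.83 + $8,064.00 = $16,709.83

$16,709.83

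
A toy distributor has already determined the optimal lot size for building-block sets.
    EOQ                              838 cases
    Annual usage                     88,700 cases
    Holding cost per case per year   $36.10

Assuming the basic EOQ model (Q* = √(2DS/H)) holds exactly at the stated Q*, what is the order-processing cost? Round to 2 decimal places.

From Q* = √(2DS/H) ⇒ Q*² = 2DS/H.
S = Q²H / (2D) = 838² × 36.1 / (2 × 88,700) = 142.9031

$142.90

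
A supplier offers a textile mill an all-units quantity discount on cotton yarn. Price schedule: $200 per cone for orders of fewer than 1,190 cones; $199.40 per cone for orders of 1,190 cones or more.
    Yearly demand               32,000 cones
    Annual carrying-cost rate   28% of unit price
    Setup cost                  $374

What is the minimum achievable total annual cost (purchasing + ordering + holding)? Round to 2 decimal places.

$6,424,077.18

H₁ = 28%×$200 = $56.0000;  H₂ = 28%×$199.40 = $55.8320
EOQ₁ = √(2×32,000×374/56.0000) = 653.78  (< 1,190, feasible at tier 1)
EOQ₂ = √(2×32,000×374/55.8320) = 654.76  (< 1,190 → use Q = 1,190 at tier-2 price)
TC(tier 1 (EOQ₁), Q≈653.8) = $6,436,611.69
TC(tier 2, Q≈1,190.0) = $6,424,077.18
Minimum at tier 2: $6,424,077.18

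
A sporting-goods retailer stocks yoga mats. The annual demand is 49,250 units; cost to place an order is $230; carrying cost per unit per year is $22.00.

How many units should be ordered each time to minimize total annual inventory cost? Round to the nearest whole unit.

EOQ = √(2DS/H) = √(2 × 49,250 × 230 / 22)
    = √(1,029,772.73) ≈ 1,014.78

1,015 units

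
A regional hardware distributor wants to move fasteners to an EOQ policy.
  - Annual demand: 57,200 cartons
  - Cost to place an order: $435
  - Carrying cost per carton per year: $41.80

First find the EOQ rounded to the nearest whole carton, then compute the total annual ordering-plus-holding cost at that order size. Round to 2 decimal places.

2DS/H = 2·57,200·435/41.8 = 1,190,526.32
EOQ = √1,190,526.32 ≈ 1,091.11 → Q = 1,091 cartons
Ordering: D/Q × S = 57,200/1,091 × $435 = $22,806.60
Holding:  Q/2 × H = 1,091/2 × $41.8 = $22,801.90
Total = $22,806.60 + $22,801.90 = $45,608.50

$45,608.50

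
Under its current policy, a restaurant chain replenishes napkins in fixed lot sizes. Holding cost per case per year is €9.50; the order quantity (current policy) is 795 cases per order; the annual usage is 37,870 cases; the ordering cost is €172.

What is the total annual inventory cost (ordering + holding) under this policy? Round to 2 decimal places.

€11,969.51

Ordering: D/Q × S = 37,870/795 × €172 = €8,193.26
Holding:  Q/2 × H = 795/2 × €9.5 = €3,776.25
Total = €8,193.26 + €3,776.25 = €11,969.51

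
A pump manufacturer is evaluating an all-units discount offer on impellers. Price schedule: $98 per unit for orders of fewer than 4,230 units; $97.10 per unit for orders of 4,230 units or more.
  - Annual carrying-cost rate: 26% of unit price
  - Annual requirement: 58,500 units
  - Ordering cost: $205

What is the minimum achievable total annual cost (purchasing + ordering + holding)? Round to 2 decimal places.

H₁ = 26%×$98 = $25.4800;  H₂ = 26%×$97.10 = $25.2460
EOQ₁ = √(2×58,500×205/25.4800) = 970.22  (< 4,230, feasible at tier 1)
EOQ₂ = √(2×58,500×205/25.2460) = 974.71  (< 4,230 → use Q = 4,230 at tier-2 price)
TC(tier 1 (EOQ₁), Q≈970.2) = $5,757,721.20
TC(tier 2, Q≈4,230.0) = $5,736,580.40
Minimum at tier 2: $5,736,580.40

$5,736,580.40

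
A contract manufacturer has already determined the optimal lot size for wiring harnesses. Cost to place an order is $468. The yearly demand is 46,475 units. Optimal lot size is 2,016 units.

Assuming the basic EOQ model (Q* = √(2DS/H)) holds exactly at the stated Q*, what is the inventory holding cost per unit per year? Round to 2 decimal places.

$10.70

From Q* = √(2DS/H) ⇒ Q*² = 2DS/H.
H = 2DS / Q² = 2 × 46,475 × 468 / 2,016² = 10.7032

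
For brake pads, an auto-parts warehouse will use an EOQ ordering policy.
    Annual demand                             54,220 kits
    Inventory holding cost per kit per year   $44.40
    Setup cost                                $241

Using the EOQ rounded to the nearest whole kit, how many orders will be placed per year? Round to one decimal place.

70.7 orders per year

2DS/H = 2·54,220·241/44.4 = 588,604.50
EOQ = √588,604.50 ≈ 767.21 → Q = 767
Orders per year = D/Q = 54,220 / 767 = 70.691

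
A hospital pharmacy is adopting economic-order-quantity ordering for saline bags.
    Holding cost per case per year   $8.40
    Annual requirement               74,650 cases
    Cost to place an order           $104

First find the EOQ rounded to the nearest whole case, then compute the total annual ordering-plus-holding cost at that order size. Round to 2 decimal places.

$11,420.53

Optimal lot size Q* = (2 × 74,650 × $104 / $8.4)^½ ≈ 1,359.59 → Q = 1,360 cases
Annual ordering cost = (D/Q)·S = (74,650/1,360) × 104 = $5,708.53
Annual holding cost  = (Q/2)·H = (1,360/2) × 8.4 = $5,712.00
Total = $5,708.53 + $5,712.00 = $11,420.53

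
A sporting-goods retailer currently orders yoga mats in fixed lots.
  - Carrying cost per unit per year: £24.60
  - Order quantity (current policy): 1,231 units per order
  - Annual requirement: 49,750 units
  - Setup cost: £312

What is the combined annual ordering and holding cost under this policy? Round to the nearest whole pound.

Ordering: D/Q × S = 49,750/1,231 × £312 = £12,609.26
Holding:  Q/2 × H = 1,231/2 × £24.6 = £15,141.30
Total = £12,609.26 + £15,141.30 = £27,750.56

£27,751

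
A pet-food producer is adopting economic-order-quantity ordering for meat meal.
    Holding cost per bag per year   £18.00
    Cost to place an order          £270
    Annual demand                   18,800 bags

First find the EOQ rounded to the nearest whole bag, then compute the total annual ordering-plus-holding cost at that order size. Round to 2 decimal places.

£13,517.99

2DS/H = 2·18,800·270/18 = 564,000.00
EOQ = √564,000.00 ≈ 751.00 → Q = 751 bags
Orders/yr = 18,800/751 = 25.033; ordering cost = 25.033 × £270 = £6,758.99
Average inventory = 751/2 = 375.5; holding cost = 375.5 × £18 = £6,759.00
Total = £6,758.99 + £6,759.00 = £13,517.99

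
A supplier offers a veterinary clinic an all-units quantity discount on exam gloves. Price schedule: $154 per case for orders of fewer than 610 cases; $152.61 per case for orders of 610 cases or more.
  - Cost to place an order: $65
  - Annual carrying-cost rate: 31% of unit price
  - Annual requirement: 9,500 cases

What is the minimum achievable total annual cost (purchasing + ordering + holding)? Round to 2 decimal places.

H₁ = 31%×$154 = $47.7400;  H₂ = 31%×$152.61 = $47.3091
EOQ₁ = √(2×9,500×65/47.7400) = 160.84  (< 610, feasible at tier 1)
EOQ₂ = √(2×9,500×65/47.3091) = 161.57  (< 610 → use Q = 610 at tier-2 price)
TC(tier 1 (EOQ₁), Q≈160.8) = $1,470,678.47
TC(tier 2, Q≈610.0) = $1,465,236.57
Minimum at tier 2: $1,465,236.57

$1,465,236.57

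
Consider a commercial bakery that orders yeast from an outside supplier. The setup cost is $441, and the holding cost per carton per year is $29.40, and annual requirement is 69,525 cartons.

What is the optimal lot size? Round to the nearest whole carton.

EOQ = √(2DS/H) = √(2 × 69,525 × 441 / 29.4)
    = √(2,085,750.00) ≈ 1,444.21

1,444 cartons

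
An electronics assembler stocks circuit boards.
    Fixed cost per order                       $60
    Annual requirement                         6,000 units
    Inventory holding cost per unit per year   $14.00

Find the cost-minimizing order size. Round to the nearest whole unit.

Q* = √(2·D·S / H) = √(2·6,000·60 / 14) = √51,428.6 ≈ 226.78

227 units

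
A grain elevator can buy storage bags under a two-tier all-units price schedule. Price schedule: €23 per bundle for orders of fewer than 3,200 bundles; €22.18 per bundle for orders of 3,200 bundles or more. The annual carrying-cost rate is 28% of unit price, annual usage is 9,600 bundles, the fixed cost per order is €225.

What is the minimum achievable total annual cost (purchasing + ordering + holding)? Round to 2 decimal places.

€223,539.64

H₁ = 28%×€23 = €6.4400;  H₂ = 28%×€22.18 = €6.2104
EOQ₁ = √(2×9,600×225/6.4400) = 819.03  (< 3,200, feasible at tier 1)
EOQ₂ = √(2×9,600×225/6.2104) = 834.03  (< 3,200 → use Q = 3,200 at tier-2 price)
TC(tier 1 (EOQ₁), Q≈819.0) = €226,074.54
TC(tier 2, Q≈3,200.0) = €223,539.64
Minimum at tier 2: €223,539.64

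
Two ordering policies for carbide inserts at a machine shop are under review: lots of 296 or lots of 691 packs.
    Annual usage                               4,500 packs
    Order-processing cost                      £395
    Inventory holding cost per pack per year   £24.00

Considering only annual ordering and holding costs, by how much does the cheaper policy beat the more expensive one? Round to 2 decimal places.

TC(Q) = (D/Q)S + (Q/2)H
TC(296) = (4,500/296)×395 + (296/2)×24 = £9,557.07
TC(691) = (4,500/691)×395 + (691/2)×24 = £10,864.36
Lots of 296 are cheaper by £1,307.29.

£1,307.29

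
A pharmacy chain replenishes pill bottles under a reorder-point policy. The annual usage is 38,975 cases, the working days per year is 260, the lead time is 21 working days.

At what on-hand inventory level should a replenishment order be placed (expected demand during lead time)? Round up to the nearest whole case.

Daily demand d = 38,975 / 260 = 149.904 cases/day
Demand during lead time = 149.904 × 21 = 3,147.98
Reorder point = 3,147.98 → round up

3,148 cases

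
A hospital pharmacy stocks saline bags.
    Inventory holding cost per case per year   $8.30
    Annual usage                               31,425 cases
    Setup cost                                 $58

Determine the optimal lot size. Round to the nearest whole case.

663 cases

Optimal lot size Q* = (2 × 31,425 × $58 / $8.3)^½ ≈ 662.72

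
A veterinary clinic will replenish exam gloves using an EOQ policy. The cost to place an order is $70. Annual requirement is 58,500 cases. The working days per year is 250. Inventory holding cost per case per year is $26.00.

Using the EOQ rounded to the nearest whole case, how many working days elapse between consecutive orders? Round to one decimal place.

2DS/H = 2·58,500·70/26 = 315,000.00
EOQ = √315,000.00 ≈ 561.25 → Q = 561 cases
Days between orders = 250 / (D/Q) = 250 / 104.278 ≈ 2.397

2.4 days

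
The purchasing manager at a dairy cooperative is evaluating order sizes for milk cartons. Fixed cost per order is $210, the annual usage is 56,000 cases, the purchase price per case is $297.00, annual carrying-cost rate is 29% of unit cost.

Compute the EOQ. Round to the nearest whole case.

Holding cost per case per year: H = 29% × $297 = $86.1300
Optimal lot size Q* = (2 × 56,000 × $210 / $86.13)^½ ≈ 522.57

523 cases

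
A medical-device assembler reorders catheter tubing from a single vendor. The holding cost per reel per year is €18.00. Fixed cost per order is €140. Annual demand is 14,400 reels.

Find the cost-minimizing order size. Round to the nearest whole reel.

EOQ = √(2DS/H) = √(2 × 14,400 × 140 / 18)
    = √(224,000.00) ≈ 473.29

473 reels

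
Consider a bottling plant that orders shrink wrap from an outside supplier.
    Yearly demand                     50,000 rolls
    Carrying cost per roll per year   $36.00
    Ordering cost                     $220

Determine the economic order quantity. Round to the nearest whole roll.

782 rolls

Optimal lot size Q* = (2 × 50,000 × $220 / $36)^½ ≈ 781.74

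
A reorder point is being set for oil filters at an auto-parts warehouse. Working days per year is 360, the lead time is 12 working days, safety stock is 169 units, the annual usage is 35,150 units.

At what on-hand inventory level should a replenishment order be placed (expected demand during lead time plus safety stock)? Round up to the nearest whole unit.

Daily demand d = 35,150 / 360 = 97.639 units/day
Demand during lead time = 97.639 × 12 = 1,171.67
Reorder point = 1,171.67 + 169 = 1,340.67 → round up

1,341 units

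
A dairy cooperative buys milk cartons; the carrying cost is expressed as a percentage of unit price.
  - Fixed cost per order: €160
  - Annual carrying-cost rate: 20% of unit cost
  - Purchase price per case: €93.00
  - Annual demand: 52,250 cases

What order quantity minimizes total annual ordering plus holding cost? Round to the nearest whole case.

948 cases

H = i·C = 0.2 × €93 = €18.6000 per case-year
2DS/H = 2·52,250·160/18.6 = 898,924.73
EOQ = √898,924.73 ≈ 948.12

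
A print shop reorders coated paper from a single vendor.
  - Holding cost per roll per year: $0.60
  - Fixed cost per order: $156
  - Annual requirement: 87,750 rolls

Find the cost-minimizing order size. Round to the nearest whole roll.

Optimal lot size Q* = (2 × 87,750 × $156 / $0.6)^½ ≈ 6,755.00

6,755 rolls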